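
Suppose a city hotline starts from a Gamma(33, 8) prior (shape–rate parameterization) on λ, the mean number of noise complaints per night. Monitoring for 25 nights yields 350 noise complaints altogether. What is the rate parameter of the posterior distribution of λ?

Total count 350 over total exposure 25 nights.
Conjugate update: add total count to the shape and total exposure to the rate, giving Gamma(383, 33).

33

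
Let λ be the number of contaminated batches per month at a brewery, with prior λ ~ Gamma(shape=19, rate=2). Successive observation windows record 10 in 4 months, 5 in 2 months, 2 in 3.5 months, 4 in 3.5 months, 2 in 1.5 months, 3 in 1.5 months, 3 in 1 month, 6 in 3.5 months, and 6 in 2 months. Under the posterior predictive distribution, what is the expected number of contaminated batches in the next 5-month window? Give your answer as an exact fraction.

600/49

Total count: 10 + 5 + 2 + 4 + 2 + 3 + 3 + 6 + 6 = 41.
Total exposure: 4 + 2 + 3.5 + 3.5 + 1.5 + 1.5 + 1 + 3.5 + 2 = 22.5 months.
Posterior: α' = 19 + 41 = 60, β' = 2 + 22.5 = 49/2.
Predictive mean over a 5-month window = T·E[λ|data] = 5·60/(49/2) = 600/49.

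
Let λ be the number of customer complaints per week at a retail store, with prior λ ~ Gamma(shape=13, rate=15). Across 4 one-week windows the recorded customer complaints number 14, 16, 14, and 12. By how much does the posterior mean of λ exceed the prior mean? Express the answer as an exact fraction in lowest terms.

Total count: 14 + 16 + 14 + 12 = 56.
Total exposure: 4 weeks.
Gamma(α, β) with Poisson data over total exposure Σt gives posterior Gamma(α+Σx, β+Σt) = Gamma(69, 19).
Posterior mean = 69/19 = 69/19; prior mean = 13/15 = 13/15. Difference = 69/19 − 13/15 = 788/285.

788/285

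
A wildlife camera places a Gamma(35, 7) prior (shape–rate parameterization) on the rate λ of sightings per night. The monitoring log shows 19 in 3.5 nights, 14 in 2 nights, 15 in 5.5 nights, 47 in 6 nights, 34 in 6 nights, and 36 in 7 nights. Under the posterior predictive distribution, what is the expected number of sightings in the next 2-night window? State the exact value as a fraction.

Total count: 19 + 14 + 15 + 47 + 34 + 36 = 165.
Total exposure: 3.5 + 2 + 5.5 + 6 + 6 + 7 = 30 nights.
Conjugate update: add total count to the shape and total exposure to the rate, giving Gamma(200, 37).
Predictive mean over a 2-night window = T·E[λ|data] = 2·200/37 = 400/37.

400/37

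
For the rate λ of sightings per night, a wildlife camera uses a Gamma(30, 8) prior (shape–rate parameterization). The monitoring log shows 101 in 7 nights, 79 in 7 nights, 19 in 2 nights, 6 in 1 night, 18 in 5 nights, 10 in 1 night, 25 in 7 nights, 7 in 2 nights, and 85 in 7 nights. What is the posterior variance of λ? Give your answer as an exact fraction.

380/2209

Total count: 101 + 79 + 19 + 6 + 18 + 10 + 25 + 7 + 85 = 350.
Total exposure: 7 + 7 + 2 + 1 + 5 + 1 + 7 + 2 + 7 = 39 nights.
Posterior: α' = 30 + 350 = 380, β' = 8 + 39 = 47.
Posterior variance = α'/β'² = 380/2209.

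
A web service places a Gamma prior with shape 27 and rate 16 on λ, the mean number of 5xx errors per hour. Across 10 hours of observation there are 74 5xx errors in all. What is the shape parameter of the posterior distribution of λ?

Total count 74 over total exposure 10 hours.
Conjugate update: add total count to the shape and total exposure to the rate, giving Gamma(101, 26).

101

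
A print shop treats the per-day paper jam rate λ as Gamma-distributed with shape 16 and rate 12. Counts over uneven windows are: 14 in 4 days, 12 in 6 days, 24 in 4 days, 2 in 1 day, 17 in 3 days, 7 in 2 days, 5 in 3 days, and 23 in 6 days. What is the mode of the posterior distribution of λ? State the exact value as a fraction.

119/41

Total count: 14 + 12 + 24 + 2 + 17 + 7 + 5 + 23 = 104.
Total exposure: 4 + 6 + 4 + 1 + 3 + 2 + 3 + 6 = 29 days.
Gamma(α, β) with Poisson data over total exposure Σt gives posterior Gamma(α+Σx, β+Σt) = Gamma(120, 41).
Posterior mode = (α'−1)/β' = 119/41.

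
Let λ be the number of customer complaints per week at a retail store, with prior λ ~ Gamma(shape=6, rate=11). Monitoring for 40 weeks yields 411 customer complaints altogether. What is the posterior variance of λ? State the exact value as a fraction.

Total count 411 over total exposure 40 weeks.
Gamma(α, β) with Poisson data over total exposure Σt gives posterior Gamma(α+Σx, β+Σt) = Gamma(417, 51).
Posterior variance = α'/β'² = 417/2601 = 139/867.

139/867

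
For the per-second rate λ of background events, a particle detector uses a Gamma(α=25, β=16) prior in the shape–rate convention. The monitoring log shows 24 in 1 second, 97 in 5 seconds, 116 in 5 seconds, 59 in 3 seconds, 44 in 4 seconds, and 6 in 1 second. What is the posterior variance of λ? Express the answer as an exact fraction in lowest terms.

53/175

Total count: 24 + 97 + 116 + 59 + 44 + 6 = 346.
Total exposure: 1 + 5 + 5 + 3 + 4 + 1 = 19 seconds.
Gamma(α, β) with Poisson data over total exposure Σt gives posterior Gamma(α+Σx, β+Σt) = Gamma(371, 35).
Posterior variance = α'/β'² = 371/1225 = 53/175.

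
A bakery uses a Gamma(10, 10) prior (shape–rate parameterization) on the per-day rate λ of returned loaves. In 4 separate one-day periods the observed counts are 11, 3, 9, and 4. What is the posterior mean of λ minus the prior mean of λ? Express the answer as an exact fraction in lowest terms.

23/14

Total count: 11 + 3 + 9 + 4 = 27.
Total exposure: 4 days.
Posterior: α' = 10 + 27 = 37, β' = 10 + 4 = 14.
Posterior mean = 37/14 = 37/14; prior mean = 10/10 = 1. Difference = 37/14 − 1 = 23/14.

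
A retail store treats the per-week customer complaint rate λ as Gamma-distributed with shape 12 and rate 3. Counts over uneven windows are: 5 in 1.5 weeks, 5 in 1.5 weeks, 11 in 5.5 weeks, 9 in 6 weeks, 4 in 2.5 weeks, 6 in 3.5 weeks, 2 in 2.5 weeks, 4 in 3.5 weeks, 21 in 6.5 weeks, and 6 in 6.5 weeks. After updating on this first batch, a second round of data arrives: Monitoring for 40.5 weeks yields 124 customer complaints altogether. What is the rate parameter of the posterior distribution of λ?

83

Total count: 5 + 5 + 11 + 9 + 4 + 6 + 2 + 4 + 21 + 6 = 73.
Total exposure: 1.5 + 1.5 + 5.5 + 6 + 2.5 + 3.5 + 2.5 + 3.5 + 6.5 + 6.5 = 39.5 weeks.
After the first batch: Gamma(12 + 73, 3 + 39.5) = Gamma(85, 85/2).
Total count 124 over total exposure 40.5 weeks.
After the second batch: Gamma(85 + 124, 85/2 + 40.5) = Gamma(209, 83).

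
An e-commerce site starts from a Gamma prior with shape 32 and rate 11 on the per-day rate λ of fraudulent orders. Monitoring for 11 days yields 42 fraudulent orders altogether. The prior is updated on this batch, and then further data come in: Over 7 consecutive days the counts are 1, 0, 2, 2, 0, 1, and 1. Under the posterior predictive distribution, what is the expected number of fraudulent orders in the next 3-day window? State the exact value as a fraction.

243/29

Total count 42 over total exposure 11 days.
After the first batch: Gamma(32 + 42, 11 + 11) = Gamma(74, 22).
Total count: 1 + 0 + 2 + 2 + 0 + 1 + 1 = 7.
Total exposure: 7 days.
After the second batch: Gamma(74 + 7, 22 + 7) = Gamma(81, 29).
Predictive mean over a 3-day window = T·E[λ|data] = 3·81/29 = 243/29.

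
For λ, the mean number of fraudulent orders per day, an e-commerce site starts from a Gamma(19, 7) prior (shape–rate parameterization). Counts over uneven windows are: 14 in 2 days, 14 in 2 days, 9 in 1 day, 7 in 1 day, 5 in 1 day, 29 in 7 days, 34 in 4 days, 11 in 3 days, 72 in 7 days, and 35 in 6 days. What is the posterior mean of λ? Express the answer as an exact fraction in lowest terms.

Total count: 14 + 14 + 9 + 7 + 5 + 29 + 34 + 11 + 72 + 35 = 230.
Total exposure: 2 + 2 + 1 + 1 + 1 + 7 + 4 + 3 + 7 + 6 = 34 days.
By Gamma–Poisson conjugacy, the posterior is Gamma(α + Σx, β + Σt) = Gamma(19 + 230, 7 + 34) = Gamma(249, 41).
Posterior mean = α'/β' = 249/41.

249/41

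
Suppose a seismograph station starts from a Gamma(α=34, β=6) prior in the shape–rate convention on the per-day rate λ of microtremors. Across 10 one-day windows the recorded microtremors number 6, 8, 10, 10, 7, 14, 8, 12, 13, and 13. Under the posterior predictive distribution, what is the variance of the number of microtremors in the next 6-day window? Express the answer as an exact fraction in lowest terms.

4455/64

Total count: 6 + 8 + 10 + 10 + 7 + 14 + 8 + 12 + 13 + 13 = 101.
Total exposure: 10 days.
The Gamma prior is conjugate for the Poisson rate, so λ | data ~ Gamma(34+101, 6+10) = Gamma(135, 16).
The posterior predictive for a window of length T is Negative Binomial with variance T·α'·(β'+T)/β'² = 6·135·22/256 = 4455/64.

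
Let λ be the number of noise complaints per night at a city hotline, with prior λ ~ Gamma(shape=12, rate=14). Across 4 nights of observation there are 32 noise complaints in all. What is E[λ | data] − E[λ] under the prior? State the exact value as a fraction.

Total count 32 over total exposure 4 nights.
Posterior: α' = 12 + 32 = 44, β' = 14 + 4 = 18.
Posterior mean = 44/18 = 22/9; prior mean = 12/14 = 6/7. Difference = 22/9 − 6/7 = 100/63.

100/63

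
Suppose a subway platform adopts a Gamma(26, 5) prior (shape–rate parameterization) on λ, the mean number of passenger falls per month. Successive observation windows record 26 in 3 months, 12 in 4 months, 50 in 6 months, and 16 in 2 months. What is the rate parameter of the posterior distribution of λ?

Total count: 26 + 12 + 50 + 16 = 104.
Total exposure: 3 + 4 + 6 + 2 = 15 months.
By Gamma–Poisson conjugacy, the posterior is Gamma(α + Σx, β + Σt) = Gamma(26 + 104, 5 + 15) = Gamma(130, 20).

20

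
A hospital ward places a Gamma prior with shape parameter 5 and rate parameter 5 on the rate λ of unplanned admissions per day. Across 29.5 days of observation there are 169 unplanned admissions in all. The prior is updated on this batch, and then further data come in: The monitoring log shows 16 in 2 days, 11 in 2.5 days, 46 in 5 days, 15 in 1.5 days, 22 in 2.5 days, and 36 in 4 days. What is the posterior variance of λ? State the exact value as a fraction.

20/169

Total count 169 over total exposure 29.5 days.
After the first batch: Gamma(5 + 169, 5 + 29.5) = Gamma(174, 69/2).
Total count: 16 + 11 + 46 + 15 + 22 + 36 = 146.
Total exposure: 2 + 2.5 + 5 + 1.5 + 2.5 + 4 = 17.5 days.
After the second batch: Gamma(174 + 146, 69/2 + 17.5) = Gamma(320, 52).
Posterior variance = α'/β'² = 320/2704 = 20/169.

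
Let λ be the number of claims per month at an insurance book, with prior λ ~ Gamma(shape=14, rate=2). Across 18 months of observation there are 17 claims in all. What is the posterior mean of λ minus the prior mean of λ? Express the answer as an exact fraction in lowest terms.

Total count 17 over total exposure 18 months.
Conjugate update: add total count to the shape and total exposure to the rate, giving Gamma(31, 20).
Posterior mean = 31/20 = 31/20; prior mean = 14/2 = 7. Difference = 31/20 − 7 = -109/20.

-109/20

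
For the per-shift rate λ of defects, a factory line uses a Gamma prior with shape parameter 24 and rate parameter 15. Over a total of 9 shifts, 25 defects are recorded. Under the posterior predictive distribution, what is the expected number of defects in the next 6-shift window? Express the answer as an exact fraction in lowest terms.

49/4

Total count 25 over total exposure 9 shifts.
The Gamma prior is conjugate for the Poisson rate, so λ | data ~ Gamma(24+25, 15+9) = Gamma(49, 24).
Predictive mean over a 6-shift window = T·E[λ|data] = 6·49/24 = 49/4.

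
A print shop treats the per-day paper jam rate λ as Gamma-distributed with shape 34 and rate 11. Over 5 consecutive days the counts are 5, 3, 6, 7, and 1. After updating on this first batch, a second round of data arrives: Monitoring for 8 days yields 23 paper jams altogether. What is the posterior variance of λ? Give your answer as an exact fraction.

Total count: 5 + 3 + 6 + 7 + 1 = 22.
Total exposure: 5 days.
After the first batch: Gamma(34 + 22, 11 + 5) = Gamma(56, 16).
Total count 23 over total exposure 8 days.
After the second batch: Gamma(56 + 23, 16 + 8) = Gamma(79, 24).
Posterior variance = α'/β'² = 79/576.

79/576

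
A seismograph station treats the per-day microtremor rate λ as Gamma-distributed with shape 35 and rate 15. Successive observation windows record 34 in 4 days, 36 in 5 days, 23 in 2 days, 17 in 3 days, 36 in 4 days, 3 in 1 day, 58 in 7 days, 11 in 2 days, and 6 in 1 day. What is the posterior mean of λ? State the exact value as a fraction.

259/44

Total count: 34 + 36 + 23 + 17 + 36 + 3 + 58 + 11 + 6 = 224.
Total exposure: 4 + 5 + 2 + 3 + 4 + 1 + 7 + 2 + 1 = 29 days.
The Gamma prior is conjugate for the Poisson rate, so λ | data ~ Gamma(35+224, 15+29) = Gamma(259, 44).
Posterior mean = α'/β' = 259/44.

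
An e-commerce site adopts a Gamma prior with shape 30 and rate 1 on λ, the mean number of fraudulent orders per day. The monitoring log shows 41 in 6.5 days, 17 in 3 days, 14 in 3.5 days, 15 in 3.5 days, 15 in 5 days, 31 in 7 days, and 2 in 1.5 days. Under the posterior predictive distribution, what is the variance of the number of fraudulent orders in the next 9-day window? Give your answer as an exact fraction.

Total count: 41 + 17 + 14 + 15 + 15 + 31 + 2 = 135.
Total exposure: 6.5 + 3 + 3.5 + 3.5 + 5 + 7 + 1.5 = 30 days.
Posterior: α' = 30 + 135 = 165, β' = 1 + 30 = 31.
The posterior predictive for a window of length T is Negative Binomial with variance T·α'·(β'+T)/β'² = 9·165·40/961 = 59400/961.

59400/961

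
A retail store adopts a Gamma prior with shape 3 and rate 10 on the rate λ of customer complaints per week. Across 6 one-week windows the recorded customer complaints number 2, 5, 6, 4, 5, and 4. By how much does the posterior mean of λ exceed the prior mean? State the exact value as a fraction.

121/80

Total count: 2 + 5 + 6 + 4 + 5 + 4 = 26.
Total exposure: 6 weeks.
By Gamma–Poisson conjugacy, the posterior is Gamma(α + Σx, β + Σt) = Gamma(3 + 26, 10 + 6) = Gamma(29, 16).
Posterior mean = 29/16 = 29/16; prior mean = 3/10 = 3/10. Difference = 29/16 − 3/10 = 121/80.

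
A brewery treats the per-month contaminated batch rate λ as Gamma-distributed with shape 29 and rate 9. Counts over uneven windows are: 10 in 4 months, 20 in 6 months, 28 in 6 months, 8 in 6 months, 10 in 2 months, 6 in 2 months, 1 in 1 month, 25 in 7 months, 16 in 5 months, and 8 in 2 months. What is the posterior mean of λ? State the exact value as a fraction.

161/50

Total count: 10 + 20 + 28 + 8 + 10 + 6 + 1 + 25 + 16 + 8 = 132.
Total exposure: 4 + 6 + 6 + 6 + 2 + 2 + 1 + 7 + 5 + 2 = 41 months.
The Gamma prior is conjugate for the Poisson rate, so λ | data ~ Gamma(29+132, 9+41) = Gamma(161, 50).
Posterior mean = α'/β' = 161/50.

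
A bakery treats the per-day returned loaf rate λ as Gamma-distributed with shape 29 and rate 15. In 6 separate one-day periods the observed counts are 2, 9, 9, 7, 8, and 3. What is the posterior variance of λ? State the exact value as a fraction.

67/441

Total count: 2 + 9 + 9 + 7 + 8 + 3 = 38.
Total exposure: 6 days.
Gamma(α, β) with Poisson data over total exposure Σt gives posterior Gamma(α+Σx, β+Σt) = Gamma(67, 21).
Posterior variance = α'/β'² = 67/441.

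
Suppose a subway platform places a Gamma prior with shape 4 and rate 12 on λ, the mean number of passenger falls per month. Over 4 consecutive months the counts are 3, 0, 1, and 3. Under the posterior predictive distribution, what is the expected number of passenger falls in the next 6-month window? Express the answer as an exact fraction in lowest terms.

33/8

Total count: 3 + 0 + 1 + 3 = 7.
Total exposure: 4 months.
By Gamma–Poisson conjugacy, the posterior is Gamma(α + Σx, β + Σt) = Gamma(4 + 7, 12 + 4) = Gamma(11, 16).
Predictive mean over a 6-month window = T·E[λ|data] = 6·11/16 = 33/8.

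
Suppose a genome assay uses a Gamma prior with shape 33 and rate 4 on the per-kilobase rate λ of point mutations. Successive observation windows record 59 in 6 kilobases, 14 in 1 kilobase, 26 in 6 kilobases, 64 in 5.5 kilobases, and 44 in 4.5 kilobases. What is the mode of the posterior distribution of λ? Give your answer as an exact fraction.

239/27

Total count: 59 + 14 + 26 + 64 + 44 = 207.
Total exposure: 6 + 1 + 6 + 5.5 + 4.5 = 23 kilobases.
Gamma(α, β) with Poisson data over total exposure Σt gives posterior Gamma(α+Σx, β+Σt) = Gamma(240, 27).
Posterior mode = (α'−1)/β' = 239/27.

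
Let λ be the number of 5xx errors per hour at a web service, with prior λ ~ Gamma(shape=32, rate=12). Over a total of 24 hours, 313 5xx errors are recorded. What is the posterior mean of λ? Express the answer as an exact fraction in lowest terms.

Total count 313 over total exposure 24 hours.
Posterior: α' = 32 + 313 = 345, β' = 12 + 24 = 36.
Posterior mean = α'/β' = 345/36 = 115/12.

115/12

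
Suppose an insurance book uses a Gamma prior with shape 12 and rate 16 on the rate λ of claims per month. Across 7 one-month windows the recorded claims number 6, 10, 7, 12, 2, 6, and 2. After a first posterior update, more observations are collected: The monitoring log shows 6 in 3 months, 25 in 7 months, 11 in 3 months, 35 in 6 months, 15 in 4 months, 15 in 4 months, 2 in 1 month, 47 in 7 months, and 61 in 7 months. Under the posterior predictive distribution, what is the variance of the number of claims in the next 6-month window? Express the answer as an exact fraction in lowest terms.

116724/4225

Total count: 6 + 10 + 7 + 12 + 2 + 6 + 2 = 45.
Total exposure: 7 months.
After the first batch: Gamma(12 + 45, 16 + 7) = Gamma(57, 23).
Total count: 6 + 25 + 11 + 35 + 15 + 15 + 2 + 47 + 61 = 217.
Total exposure: 3 + 7 + 3 + 6 + 4 + 4 + 1 + 7 + 7 = 42 months.
After the second batch: Gamma(57 + 217, 23 + 42) = Gamma(274, 65).
The posterior predictive for a window of length T is Negative Binomial with variance T·α'·(β'+T)/β'² = 6·274·71/4225 = 116724/4225.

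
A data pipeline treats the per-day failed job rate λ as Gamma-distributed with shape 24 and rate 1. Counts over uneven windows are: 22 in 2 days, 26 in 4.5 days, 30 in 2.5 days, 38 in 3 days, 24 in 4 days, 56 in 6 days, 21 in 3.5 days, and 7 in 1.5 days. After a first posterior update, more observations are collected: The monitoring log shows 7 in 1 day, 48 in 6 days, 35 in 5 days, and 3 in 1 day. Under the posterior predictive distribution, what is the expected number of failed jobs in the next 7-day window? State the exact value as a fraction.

Total count: 22 + 26 + 30 + 38 + 24 + 56 + 21 + 7 = 224.
Total exposure: 2 + 4.5 + 2.5 + 3 + 4 + 6 + 3.5 + 1.5 = 27 days.
After the first batch: Gamma(24 + 224, 1 + 27) = Gamma(248, 28).
Total count: 7 + 48 + 35 + 3 = 93.
Total exposure: 1 + 6 + 5 + 1 = 13 days.
After the second batch: Gamma(248 + 93, 28 + 13) = Gamma(341, 41).
Predictive mean over a 7-day window = T·E[λ|data] = 7·341/41 = 2387/41.

2387/41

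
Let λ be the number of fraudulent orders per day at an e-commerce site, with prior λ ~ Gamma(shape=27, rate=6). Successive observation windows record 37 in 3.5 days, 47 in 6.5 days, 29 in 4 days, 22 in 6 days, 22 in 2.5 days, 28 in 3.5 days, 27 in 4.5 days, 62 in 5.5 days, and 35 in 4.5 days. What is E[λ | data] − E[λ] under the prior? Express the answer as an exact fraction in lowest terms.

169/62

Total count: 37 + 47 + 29 + 22 + 22 + 28 + 27 + 62 + 35 = 309.
Total exposure: 3.5 + 6.5 + 4 + 6 + 2.5 + 3.5 + 4.5 + 5.5 + 4.5 = 40.5 days.
By Gamma–Poisson conjugacy, the posterior is Gamma(α + Σx, β + Σt) = Gamma(27 + 309, 6 + 40.5) = Gamma(336, 93/2).
Posterior mean = 336/(93/2) = 224/31; prior mean = 27/6 = 9/2. Difference = 224/31 − 9/2 = 169/62.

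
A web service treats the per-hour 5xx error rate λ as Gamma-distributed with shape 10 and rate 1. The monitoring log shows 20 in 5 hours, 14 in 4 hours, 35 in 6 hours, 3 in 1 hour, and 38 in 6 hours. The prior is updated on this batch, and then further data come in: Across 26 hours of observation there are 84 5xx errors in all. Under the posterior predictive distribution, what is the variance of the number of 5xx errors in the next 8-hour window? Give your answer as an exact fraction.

Total count: 20 + 14 + 35 + 3 + 38 = 110.
Total exposure: 5 + 4 + 6 + 1 + 6 = 22 hours.
After the first batch: Gamma(10 + 110, 1 + 22) = Gamma(120, 23).
Total count 84 over total exposure 26 hours.
After the second batch: Gamma(120 + 84, 23 + 26) = Gamma(204, 49).
The posterior predictive for a window of length T is Negative Binomial with variance T·α'·(β'+T)/β'² = 8·204·57/2401 = 93024/2401.

93024/2401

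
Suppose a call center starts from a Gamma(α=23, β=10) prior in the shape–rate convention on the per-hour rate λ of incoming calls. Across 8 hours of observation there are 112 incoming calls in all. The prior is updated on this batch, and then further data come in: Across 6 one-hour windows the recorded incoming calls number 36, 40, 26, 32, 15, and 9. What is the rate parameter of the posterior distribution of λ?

24

Total count 112 over total exposure 8 hours.
After the first batch: Gamma(23 + 112, 10 + 8) = Gamma(135, 18).
Total count: 36 + 40 + 26 + 32 + 15 + 9 = 158.
Total exposure: 6 hours.
After the second batch: Gamma(135 + 158, 18 + 6) = Gamma(293, 24).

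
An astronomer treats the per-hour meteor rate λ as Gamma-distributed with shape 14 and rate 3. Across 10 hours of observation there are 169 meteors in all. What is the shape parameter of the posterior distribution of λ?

Total count 169 over total exposure 10 hours.
Gamma(α, β) with Poisson data over total exposure Σt gives posterior Gamma(α+Σx, β+Σt) = Gamma(183, 13).

183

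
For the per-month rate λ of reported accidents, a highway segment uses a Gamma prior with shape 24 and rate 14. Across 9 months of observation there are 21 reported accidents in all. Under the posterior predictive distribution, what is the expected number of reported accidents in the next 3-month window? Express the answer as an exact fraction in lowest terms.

135/23

Total count 21 over total exposure 9 months.
By Gamma–Poisson conjugacy, the posterior is Gamma(α + Σx, β + Σt) = Gamma(24 + 21, 14 + 9) = Gamma(45, 23).
Predictive mean over a 3-month window = T·E[λ|data] = 3·45/23 = 135/23.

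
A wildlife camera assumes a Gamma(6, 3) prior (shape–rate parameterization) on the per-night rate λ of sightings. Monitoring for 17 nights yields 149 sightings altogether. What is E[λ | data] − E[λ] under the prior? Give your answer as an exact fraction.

23/4

Total count 149 over total exposure 17 nights.
Conjugate update: add total count to the shape and total exposure to the rate, giving Gamma(155, 20).
Posterior mean = 155/20 = 31/4; prior mean = 6/3 = 2. Difference = 31/4 − 2 = 23/4.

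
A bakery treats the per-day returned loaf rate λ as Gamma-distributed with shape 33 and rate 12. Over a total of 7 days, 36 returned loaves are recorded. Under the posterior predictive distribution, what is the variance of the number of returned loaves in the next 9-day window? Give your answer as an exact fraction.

17388/361

Total count 36 over total exposure 7 days.
Gamma(α, β) with Poisson data over total exposure Σt gives posterior Gamma(α+Σx, β+Σt) = Gamma(69, 19).
The posterior predictive for a window of length T is Negative Binomial with variance T·α'·(β'+T)/β'² = 9·69·28/361 = 17388/361.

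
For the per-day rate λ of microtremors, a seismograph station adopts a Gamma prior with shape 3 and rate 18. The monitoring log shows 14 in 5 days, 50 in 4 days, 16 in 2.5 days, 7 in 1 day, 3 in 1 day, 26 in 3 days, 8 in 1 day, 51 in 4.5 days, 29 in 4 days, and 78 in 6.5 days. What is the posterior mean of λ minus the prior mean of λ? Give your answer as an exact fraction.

3319/606

Total count: 14 + 50 + 16 + 7 + 3 + 26 + 8 + 51 + 29 + 78 = 282.
Total exposure: 5 + 4 + 2.5 + 1 + 1 + 3 + 1 + 4.5 + 4 + 6.5 = 32.5 days.
Gamma(α, β) with Poisson data over total exposure Σt gives posterior Gamma(α+Σx, β+Σt) = Gamma(285, 101/2).
Posterior mean = 285/(101/2) = 570/101; prior mean = 3/18 = 1/6. Difference = 570/101 − 1/6 = 3319/606.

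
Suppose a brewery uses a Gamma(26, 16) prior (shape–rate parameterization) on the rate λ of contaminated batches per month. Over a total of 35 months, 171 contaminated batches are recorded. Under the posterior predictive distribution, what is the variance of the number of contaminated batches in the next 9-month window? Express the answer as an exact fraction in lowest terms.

Total count 171 over total exposure 35 months.
Posterior: α' = 26 + 171 = 197, β' = 16 + 35 = 51.
The posterior predictive for a window of length T is Negative Binomial with variance T·α'·(β'+T)/β'² = 9·197·60/2601 = 11820/289.

11820/289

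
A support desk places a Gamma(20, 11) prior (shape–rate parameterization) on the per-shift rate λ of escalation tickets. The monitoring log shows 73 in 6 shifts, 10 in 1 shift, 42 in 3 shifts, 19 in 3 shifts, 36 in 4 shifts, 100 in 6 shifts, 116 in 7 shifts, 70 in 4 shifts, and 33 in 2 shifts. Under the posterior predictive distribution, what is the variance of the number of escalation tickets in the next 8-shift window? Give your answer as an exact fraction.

228360/2209

Total count: 73 + 10 + 42 + 19 + 36 + 100 + 116 + 70 + 33 = 499.
Total exposure: 6 + 1 + 3 + 3 + 4 + 6 + 7 + 4 + 2 = 36 shifts.
The Gamma prior is conjugate for the Poisson rate, so λ | data ~ Gamma(20+499, 11+36) = Gamma(519, 47).
The posterior predictive for a window of length T is Negative Binomial with variance T·α'·(β'+T)/β'² = 8·519·55/2209 = 228360/2209.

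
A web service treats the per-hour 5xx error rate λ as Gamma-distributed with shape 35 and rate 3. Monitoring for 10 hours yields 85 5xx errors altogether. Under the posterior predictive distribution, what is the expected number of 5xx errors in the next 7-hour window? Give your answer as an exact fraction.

840/13

Total count 85 over total exposure 10 hours.
Posterior: α' = 35 + 85 = 120, β' = 3 + 10 = 13.
Predictive mean over a 7-hour window = T·E[λ|data] = 7·120/13 = 840/13.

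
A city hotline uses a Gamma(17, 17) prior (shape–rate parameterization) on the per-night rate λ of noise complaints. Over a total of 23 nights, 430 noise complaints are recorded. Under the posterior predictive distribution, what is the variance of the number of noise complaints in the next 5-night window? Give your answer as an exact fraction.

4023/64

Total count 430 over total exposure 23 nights.
Posterior: α' = 17 + 430 = 447, β' = 17 + 23 = 40.
The posterior predictive for a window of length T is Negative Binomial with variance T·α'·(β'+T)/β'² = 5·447·45/1600 = 4023/64.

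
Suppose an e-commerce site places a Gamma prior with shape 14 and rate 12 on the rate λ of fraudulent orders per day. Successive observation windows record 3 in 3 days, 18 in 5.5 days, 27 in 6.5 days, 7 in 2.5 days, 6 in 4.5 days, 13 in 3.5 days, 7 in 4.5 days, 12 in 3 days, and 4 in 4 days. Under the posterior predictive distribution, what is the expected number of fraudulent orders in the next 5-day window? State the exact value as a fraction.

Total count: 3 + 18 + 27 + 7 + 6 + 13 + 7 + 12 + 4 = 97.
Total exposure: 3 + 5.5 + 6.5 + 2.5 + 4.5 + 3.5 + 4.5 + 3 + 4 = 37 days.
Posterior: α' = 14 + 97 = 111, β' = 12 + 37 = 49.
Predictive mean over a 5-day window = T·E[λ|data] = 5·111/49 = 555/49.

555/49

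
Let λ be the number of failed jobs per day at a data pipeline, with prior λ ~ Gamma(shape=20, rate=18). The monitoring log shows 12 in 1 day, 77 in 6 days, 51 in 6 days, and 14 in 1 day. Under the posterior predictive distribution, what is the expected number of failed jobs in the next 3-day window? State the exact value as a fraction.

261/16

Total count: 12 + 77 + 51 + 14 = 154.
Total exposure: 1 + 6 + 6 + 1 = 14 days.
Conjugate update: add total count to the shape and total exposure to the rate, giving Gamma(174, 32).
Predictive mean over a 3-day window = T·E[λ|data] = 3·174/32 = 261/16.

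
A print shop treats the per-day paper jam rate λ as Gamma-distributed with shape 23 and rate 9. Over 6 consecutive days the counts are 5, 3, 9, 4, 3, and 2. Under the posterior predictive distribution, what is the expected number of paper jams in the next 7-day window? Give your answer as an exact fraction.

343/15

Total count: 5 + 3 + 9 + 4 + 3 + 2 = 26.
Total exposure: 6 days.
Posterior: α' = 23 + 26 = 49, β' = 9 + 6 = 15.
Predictive mean over a 7-day window = T·E[λ|data] = 7·49/15 = 343/15.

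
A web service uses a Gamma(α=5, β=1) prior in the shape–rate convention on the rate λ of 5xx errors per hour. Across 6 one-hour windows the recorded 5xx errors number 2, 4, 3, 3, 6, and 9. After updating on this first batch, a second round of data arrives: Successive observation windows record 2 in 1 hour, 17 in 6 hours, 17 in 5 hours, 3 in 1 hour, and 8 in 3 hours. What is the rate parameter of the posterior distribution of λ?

23

Total count: 2 + 4 + 3 + 3 + 6 + 9 = 27.
Total exposure: 6 hours.
After the first batch: Gamma(5 + 27, 1 + 6) = Gamma(32, 7).
Total count: 2 + 17 + 17 + 3 + 8 = 47.
Total exposure: 1 + 6 + 5 + 1 + 3 = 16 hours.
After the second batch: Gamma(32 + 47, 7 + 16) = Gamma(79, 23).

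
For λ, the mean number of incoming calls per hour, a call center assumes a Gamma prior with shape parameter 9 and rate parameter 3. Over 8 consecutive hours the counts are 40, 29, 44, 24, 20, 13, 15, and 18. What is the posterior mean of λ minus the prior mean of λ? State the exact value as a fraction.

Total count: 40 + 29 + 44 + 24 + 20 + 13 + 15 + 18 = 203.
Total exposure: 8 hours.
The Gamma prior is conjugate for the Poisson rate, so λ | data ~ Gamma(9+203, 3+8) = Gamma(212, 11).
Posterior mean = 212/11 = 212/11; prior mean = 9/3 = 3. Difference = 212/11 − 3 = 179/11.

179/11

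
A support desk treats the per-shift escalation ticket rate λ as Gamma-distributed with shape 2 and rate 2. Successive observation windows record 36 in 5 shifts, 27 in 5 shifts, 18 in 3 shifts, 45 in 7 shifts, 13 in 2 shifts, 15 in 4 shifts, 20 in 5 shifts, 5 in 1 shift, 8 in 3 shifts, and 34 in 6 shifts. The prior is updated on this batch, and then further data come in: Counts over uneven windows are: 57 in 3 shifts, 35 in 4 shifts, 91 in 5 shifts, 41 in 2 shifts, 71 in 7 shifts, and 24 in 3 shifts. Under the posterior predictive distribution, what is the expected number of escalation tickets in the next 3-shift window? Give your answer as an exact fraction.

1626/67

Total count: 36 + 27 + 18 + 45 + 13 + 15 + 20 + 5 + 8 + 34 = 221.
Total exposure: 5 + 5 + 3 + 7 + 2 + 4 + 5 + 1 + 3 + 6 = 41 shifts.
After the first batch: Gamma(2 + 221, 2 + 41) = Gamma(223, 43).
Total count: 57 + 35 + 91 + 41 + 71 + 24 = 319.
Total exposure: 3 + 4 + 5 + 2 + 7 + 3 = 24 shifts.
After the second batch: Gamma(223 + 319, 43 + 24) = Gamma(542, 67).
Predictive mean over a 3-shift window = T·E[λ|data] = 3·542/67 = 1626/67.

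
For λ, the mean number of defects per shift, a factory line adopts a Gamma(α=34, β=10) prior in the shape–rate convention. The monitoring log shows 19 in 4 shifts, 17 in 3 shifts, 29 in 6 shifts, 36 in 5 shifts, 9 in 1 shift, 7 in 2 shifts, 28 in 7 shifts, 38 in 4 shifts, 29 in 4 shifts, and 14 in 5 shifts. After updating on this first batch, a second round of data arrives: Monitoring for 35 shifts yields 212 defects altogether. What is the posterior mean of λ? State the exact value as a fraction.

Total count: 19 + 17 + 29 + 36 + 9 + 7 + 28 + 38 + 29 + 14 = 226.
Total exposure: 4 + 3 + 6 + 5 + 1 + 2 + 7 + 4 + 4 + 5 = 41 shifts.
After the first batch: Gamma(34 + 226, 10 + 41) = Gamma(260, 51).
Total count 212 over total exposure 35 shifts.
After the second batch: Gamma(260 + 212, 51 + 35) = Gamma(472, 86).
Posterior mean = α'/β' = 472/86 = 236/43.

236/43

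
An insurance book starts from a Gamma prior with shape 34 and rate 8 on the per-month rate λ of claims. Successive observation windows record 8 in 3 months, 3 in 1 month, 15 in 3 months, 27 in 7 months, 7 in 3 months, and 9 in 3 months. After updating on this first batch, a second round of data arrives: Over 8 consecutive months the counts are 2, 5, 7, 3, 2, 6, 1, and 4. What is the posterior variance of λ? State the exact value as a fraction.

Total count: 8 + 3 + 15 + 27 + 7 + 9 = 69.
Total exposure: 3 + 1 + 3 + 7 + 3 + 3 = 20 months.
After the first batch: Gamma(34 + 69, 8 + 20) = Gamma(103, 28).
Total count: 2 + 5 + 7 + 3 + 2 + 6 + 1 + 4 = 30.
Total exposure: 8 months.
After the second batch: Gamma(103 + 30, 28 + 8) = Gamma(133, 36).
Posterior variance = α'/β'² = 133/1296.

133/1296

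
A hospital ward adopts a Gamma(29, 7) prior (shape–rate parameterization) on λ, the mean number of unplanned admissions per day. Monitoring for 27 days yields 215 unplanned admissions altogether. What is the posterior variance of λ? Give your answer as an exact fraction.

Total count 215 over total exposure 27 days.
Gamma(α, β) with Poisson data over total exposure Σt gives posterior Gamma(α+Σx, β+Σt) = Gamma(244, 34).
Posterior variance = α'/β'² = 244/1156 = 61/289.

61/289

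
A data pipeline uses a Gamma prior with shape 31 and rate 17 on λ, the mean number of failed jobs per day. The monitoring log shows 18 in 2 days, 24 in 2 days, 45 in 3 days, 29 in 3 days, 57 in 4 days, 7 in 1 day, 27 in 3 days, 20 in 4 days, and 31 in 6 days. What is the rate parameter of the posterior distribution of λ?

45

Total count: 18 + 24 + 45 + 29 + 57 + 7 + 27 + 20 + 31 = 258.
Total exposure: 2 + 2 + 3 + 3 + 4 + 1 + 3 + 4 + 6 = 28 days.
The Gamma prior is conjugate for the Poisson rate, so λ | data ~ Gamma(31+258, 17+28) = Gamma(289, 45).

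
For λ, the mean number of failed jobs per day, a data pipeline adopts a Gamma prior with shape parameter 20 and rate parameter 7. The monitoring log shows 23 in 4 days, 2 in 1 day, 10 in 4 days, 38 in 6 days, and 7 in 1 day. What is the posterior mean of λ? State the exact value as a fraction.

100/23

Total count: 23 + 2 + 10 + 38 + 7 = 80.
Total exposure: 4 + 1 + 4 + 6 + 1 = 16 days.
Gamma(α, β) with Poisson data over total exposure Σt gives posterior Gamma(α+Σx, β+Σt) = Gamma(100, 23).
Posterior mean = α'/β' = 100/23.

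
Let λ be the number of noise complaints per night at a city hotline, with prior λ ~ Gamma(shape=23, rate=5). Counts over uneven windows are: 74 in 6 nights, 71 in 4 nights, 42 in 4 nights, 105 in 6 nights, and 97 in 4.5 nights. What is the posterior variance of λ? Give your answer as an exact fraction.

Total count: 74 + 71 + 42 + 105 + 97 = 389.
Total exposure: 6 + 4 + 4 + 6 + 4.5 = 24.5 nights.
Gamma(α, β) with Poisson data over total exposure Σt gives posterior Gamma(α+Σx, β+Σt) = Gamma(412, 59/2).
Posterior variance = α'/β'² = 412/(3481/4) = 1648/3481.

1648/3481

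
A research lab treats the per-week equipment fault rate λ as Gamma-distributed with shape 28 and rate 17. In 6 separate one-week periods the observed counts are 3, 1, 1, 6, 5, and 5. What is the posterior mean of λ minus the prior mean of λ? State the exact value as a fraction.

189/391

Total count: 3 + 1 + 1 + 6 + 5 + 5 = 21.
Total exposure: 6 weeks.
Posterior: α' = 28 + 21 = 49, β' = 17 + 6 = 23.
Posterior mean = 49/23 = 49/23; prior mean = 28/17 = 28/17. Difference = 49/23 − 28/17 = 189/391.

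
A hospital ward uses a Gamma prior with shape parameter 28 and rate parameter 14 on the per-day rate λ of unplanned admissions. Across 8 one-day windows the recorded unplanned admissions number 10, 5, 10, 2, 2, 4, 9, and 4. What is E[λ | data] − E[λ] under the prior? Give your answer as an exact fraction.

Total count: 10 + 5 + 10 + 2 + 2 + 4 + 9 + 4 = 46.
Total exposure: 8 days.
By Gamma–Poisson conjugacy, the posterior is Gamma(α + Σx, β + Σt) = Gamma(28 + 46, 14 + 8) = Gamma(74, 22).
Posterior mean = 74/22 = 37/11; prior mean = 28/14 = 2. Difference = 37/11 − 2 = 15/11.

15/11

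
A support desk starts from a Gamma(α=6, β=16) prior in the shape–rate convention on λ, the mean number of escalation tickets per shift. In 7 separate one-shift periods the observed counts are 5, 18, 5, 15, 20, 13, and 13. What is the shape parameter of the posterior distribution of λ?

Total count: 5 + 18 + 5 + 15 + 20 + 13 + 13 = 89.
Total exposure: 7 shifts.
Gamma(α, β) with Poisson data over total exposure Σt gives posterior Gamma(α+Σx, β+Σt) = Gamma(95, 23).

95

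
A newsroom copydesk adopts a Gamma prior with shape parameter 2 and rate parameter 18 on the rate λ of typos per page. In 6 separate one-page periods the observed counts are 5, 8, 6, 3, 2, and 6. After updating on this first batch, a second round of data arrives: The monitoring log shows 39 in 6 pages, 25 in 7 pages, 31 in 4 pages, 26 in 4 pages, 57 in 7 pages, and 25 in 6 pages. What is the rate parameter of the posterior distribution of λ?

Total count: 5 + 8 + 6 + 3 + 2 + 6 = 30.
Total exposure: 6 pages.
After the first batch: Gamma(2 + 30, 18 + 6) = Gamma(32, 24).
Total count: 39 + 25 + 31 + 26 + 57 + 25 = 203.
Total exposure: 6 + 7 + 4 + 4 + 7 + 6 = 34 pages.
After the second batch: Gamma(32 + 203, 24 + 34) = Gamma(235, 58).

58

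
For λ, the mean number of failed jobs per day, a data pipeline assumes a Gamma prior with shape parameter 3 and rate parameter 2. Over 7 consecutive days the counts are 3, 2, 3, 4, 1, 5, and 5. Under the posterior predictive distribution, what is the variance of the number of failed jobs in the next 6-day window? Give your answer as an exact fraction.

Total count: 3 + 2 + 3 + 4 + 1 + 5 + 5 = 23.
Total exposure: 7 days.
Posterior: α' = 3 + 23 = 26, β' = 2 + 7 = 9.
The posterior predictive for a window of length T is Negative Binomial with variance T·α'·(β'+T)/β'² = 6·26·15/81 = 260/9.

260/9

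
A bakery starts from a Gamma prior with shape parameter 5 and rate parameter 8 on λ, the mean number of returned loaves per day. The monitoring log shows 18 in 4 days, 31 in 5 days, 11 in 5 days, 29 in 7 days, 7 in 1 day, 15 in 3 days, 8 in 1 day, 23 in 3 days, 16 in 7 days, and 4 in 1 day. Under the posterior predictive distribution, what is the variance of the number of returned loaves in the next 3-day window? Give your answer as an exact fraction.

Total count: 18 + 31 + 11 + 29 + 7 + 15 + 8 + 23 + 16 + 4 = 162.
Total exposure: 4 + 5 + 5 + 7 + 1 + 3 + 1 + 3 + 7 + 1 = 37 days.
By Gamma–Poisson conjugacy, the posterior is Gamma(α + Σx, β + Σt) = Gamma(5 + 162, 8 + 37) = Gamma(167, 45).
The posterior predictive for a window of length T is Negative Binomial with variance T·α'·(β'+T)/β'² = 3·167·48/2025 = 2672/225.

2672/225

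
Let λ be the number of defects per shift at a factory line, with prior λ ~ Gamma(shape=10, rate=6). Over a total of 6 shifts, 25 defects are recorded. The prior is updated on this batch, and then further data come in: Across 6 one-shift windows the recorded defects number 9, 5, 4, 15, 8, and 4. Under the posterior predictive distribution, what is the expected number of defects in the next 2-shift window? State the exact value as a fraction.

Total count 25 over total exposure 6 shifts.
After the first batch: Gamma(10 + 25, 6 + 6) = Gamma(35, 12).
Total count: 9 + 5 + 4 + 15 + 8 + 4 = 45.
Total exposure: 6 shifts.
After the second batch: Gamma(35 + 45, 12 + 6) = Gamma(80, 18).
Predictive mean over a 2-shift window = T·E[λ|data] = 2·80/18 = 80/9.

80/9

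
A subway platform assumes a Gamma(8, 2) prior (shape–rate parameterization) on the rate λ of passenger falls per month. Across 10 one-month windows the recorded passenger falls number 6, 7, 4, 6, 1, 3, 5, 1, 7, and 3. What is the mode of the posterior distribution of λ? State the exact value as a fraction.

25/6

Total count: 6 + 7 + 4 + 6 + 1 + 3 + 5 + 1 + 7 + 3 = 43.
Total exposure: 10 months.
Gamma(α, β) with Poisson data over total exposure Σt gives posterior Gamma(α+Σx, β+Σt) = Gamma(51, 12).
Posterior mode = (α'−1)/β' = 50/12 = 25/6.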